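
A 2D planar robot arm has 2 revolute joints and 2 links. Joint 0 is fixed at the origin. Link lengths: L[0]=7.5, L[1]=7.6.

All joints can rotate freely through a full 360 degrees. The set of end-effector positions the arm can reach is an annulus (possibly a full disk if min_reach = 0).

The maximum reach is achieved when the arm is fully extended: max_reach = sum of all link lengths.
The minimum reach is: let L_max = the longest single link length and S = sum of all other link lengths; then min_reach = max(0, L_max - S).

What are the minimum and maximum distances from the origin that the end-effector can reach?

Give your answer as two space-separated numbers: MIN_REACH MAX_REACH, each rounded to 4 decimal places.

Link lengths: [7.5, 7.6]
max_reach = 7.5 + 7.6 = 15.1
L_max = max([7.5, 7.6]) = 7.6
S (sum of others) = 15.1 - 7.6 = 7.5
min_reach = max(0, 7.6 - 7.5) = max(0, 0.1) = 0.1

Answer: 0.1000 15.1000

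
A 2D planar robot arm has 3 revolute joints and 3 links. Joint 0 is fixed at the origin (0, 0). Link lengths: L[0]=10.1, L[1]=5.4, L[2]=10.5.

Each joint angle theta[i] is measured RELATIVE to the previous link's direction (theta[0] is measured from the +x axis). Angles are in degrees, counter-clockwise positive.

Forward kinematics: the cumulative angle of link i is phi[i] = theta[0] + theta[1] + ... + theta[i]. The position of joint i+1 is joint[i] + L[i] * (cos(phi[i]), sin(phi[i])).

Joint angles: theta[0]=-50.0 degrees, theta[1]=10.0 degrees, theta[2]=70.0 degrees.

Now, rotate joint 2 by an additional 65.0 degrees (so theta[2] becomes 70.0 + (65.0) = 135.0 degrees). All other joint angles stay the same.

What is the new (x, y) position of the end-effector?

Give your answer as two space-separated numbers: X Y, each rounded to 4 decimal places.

Answer: 9.7137 -0.7481

Derivation:
joint[0] = (0.0000, 0.0000)  (base)
link 0: phi[0] = -50 = -50 deg
  cos(-50 deg) = 0.6428, sin(-50 deg) = -0.7660
  joint[1] = (0.0000, 0.0000) + 10.1 * (0.6428, -0.7660) = (0.0000 + 6.4922, 0.0000 + -7.7370) = (6.4922, -7.7370)
link 1: phi[1] = -50 + 10 = -40 deg
  cos(-40 deg) = 0.7660, sin(-40 deg) = -0.6428
  joint[2] = (6.4922, -7.7370) + 5.4 * (0.7660, -0.6428) = (6.4922 + 4.1366, -7.7370 + -3.4711) = (10.6288, -11.2081)
link 2: phi[2] = -50 + 10 + 135 = 95 deg
  cos(95 deg) = -0.0872, sin(95 deg) = 0.9962
  joint[3] = (10.6288, -11.2081) + 10.5 * (-0.0872, 0.9962) = (10.6288 + -0.9151, -11.2081 + 10.4600) = (9.7137, -0.7481)
End effector: (9.7137, -0.7481)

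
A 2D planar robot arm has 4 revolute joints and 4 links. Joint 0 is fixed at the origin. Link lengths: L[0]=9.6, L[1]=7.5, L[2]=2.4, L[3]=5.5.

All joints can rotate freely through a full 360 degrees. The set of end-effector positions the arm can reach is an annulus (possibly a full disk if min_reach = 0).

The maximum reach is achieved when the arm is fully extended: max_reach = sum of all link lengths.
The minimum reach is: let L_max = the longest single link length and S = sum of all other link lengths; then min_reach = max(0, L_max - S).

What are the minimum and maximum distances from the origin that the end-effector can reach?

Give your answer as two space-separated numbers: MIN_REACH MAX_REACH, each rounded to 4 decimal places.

Link lengths: [9.6, 7.5, 2.4, 5.5]
max_reach = 9.6 + 7.5 + 2.4 + 5.5 = 25
L_max = max([9.6, 7.5, 2.4, 5.5]) = 9.6
S (sum of others) = 25 - 9.6 = 15.4
min_reach = max(0, 9.6 - 15.4) = max(0, -5.8) = 0

Answer: 0.0000 25.0000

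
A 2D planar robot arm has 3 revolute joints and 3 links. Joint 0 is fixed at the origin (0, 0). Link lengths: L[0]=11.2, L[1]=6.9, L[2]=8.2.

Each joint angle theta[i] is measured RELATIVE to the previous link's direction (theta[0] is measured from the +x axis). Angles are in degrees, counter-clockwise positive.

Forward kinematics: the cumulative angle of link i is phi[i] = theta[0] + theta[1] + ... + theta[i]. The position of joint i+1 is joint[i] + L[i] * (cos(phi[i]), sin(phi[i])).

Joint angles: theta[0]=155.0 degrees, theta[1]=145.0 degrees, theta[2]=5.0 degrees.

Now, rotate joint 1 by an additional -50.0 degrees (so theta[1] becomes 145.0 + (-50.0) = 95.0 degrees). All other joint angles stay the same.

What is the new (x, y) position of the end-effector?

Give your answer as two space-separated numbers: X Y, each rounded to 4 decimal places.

joint[0] = (0.0000, 0.0000)  (base)
link 0: phi[0] = 155 = 155 deg
  cos(155 deg) = -0.9063, sin(155 deg) = 0.4226
  joint[1] = (0.0000, 0.0000) + 11.2 * (-0.9063, 0.4226) = (0.0000 + -10.1506, 0.0000 + 4.7333) = (-10.1506, 4.7333)
link 1: phi[1] = 155 + 95 = 250 deg
  cos(250 deg) = -0.3420, sin(250 deg) = -0.9397
  joint[2] = (-10.1506, 4.7333) + 6.9 * (-0.3420, -0.9397) = (-10.1506 + -2.3599, 4.7333 + -6.4839) = (-12.5106, -1.7506)
link 2: phi[2] = 155 + 95 + 5 = 255 deg
  cos(255 deg) = -0.2588, sin(255 deg) = -0.9659
  joint[3] = (-12.5106, -1.7506) + 8.2 * (-0.2588, -0.9659) = (-12.5106 + -2.1223, -1.7506 + -7.9206) = (-14.6329, -9.6711)
End effector: (-14.6329, -9.6711)

Answer: -14.6329 -9.6711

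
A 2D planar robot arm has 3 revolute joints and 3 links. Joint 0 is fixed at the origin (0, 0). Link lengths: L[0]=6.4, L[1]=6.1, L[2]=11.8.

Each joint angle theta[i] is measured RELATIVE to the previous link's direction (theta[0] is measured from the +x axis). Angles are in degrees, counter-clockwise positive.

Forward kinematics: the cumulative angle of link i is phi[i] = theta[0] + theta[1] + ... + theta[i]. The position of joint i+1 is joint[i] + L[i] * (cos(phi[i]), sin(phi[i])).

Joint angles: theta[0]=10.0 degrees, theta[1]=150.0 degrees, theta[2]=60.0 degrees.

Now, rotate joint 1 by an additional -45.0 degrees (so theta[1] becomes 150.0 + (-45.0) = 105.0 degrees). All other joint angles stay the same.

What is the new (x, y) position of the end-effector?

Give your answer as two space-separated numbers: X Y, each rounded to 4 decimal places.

joint[0] = (0.0000, 0.0000)  (base)
link 0: phi[0] = 10 = 10 deg
  cos(10 deg) = 0.9848, sin(10 deg) = 0.1736
  joint[1] = (0.0000, 0.0000) + 6.4 * (0.9848, 0.1736) = (0.0000 + 6.3028, 0.0000 + 1.1113) = (6.3028, 1.1113)
link 1: phi[1] = 10 + 105 = 115 deg
  cos(115 deg) = -0.4226, sin(115 deg) = 0.9063
  joint[2] = (6.3028, 1.1113) + 6.1 * (-0.4226, 0.9063) = (6.3028 + -2.5780, 1.1113 + 5.5285) = (3.7248, 6.6398)
link 2: phi[2] = 10 + 105 + 60 = 175 deg
  cos(175 deg) = -0.9962, sin(175 deg) = 0.0872
  joint[3] = (3.7248, 6.6398) + 11.8 * (-0.9962, 0.0872) = (3.7248 + -11.7551, 6.6398 + 1.0284) = (-8.0303, 7.6683)
End effector: (-8.0303, 7.6683)

Answer: -8.0303 7.6683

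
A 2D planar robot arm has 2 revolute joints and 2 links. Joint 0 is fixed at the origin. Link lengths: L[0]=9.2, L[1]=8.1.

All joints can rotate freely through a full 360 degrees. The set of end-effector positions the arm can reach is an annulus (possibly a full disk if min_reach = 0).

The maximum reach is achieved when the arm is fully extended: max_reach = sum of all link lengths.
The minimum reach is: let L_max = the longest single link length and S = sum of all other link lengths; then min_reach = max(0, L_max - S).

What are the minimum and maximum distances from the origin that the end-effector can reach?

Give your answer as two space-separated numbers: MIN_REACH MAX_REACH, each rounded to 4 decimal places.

Link lengths: [9.2, 8.1]
max_reach = 9.2 + 8.1 = 17.3
L_max = max([9.2, 8.1]) = 9.2
S (sum of others) = 17.3 - 9.2 = 8.1
min_reach = max(0, 9.2 - 8.1) = max(0, 1.1) = 1.1

Answer: 1.1000 17.3000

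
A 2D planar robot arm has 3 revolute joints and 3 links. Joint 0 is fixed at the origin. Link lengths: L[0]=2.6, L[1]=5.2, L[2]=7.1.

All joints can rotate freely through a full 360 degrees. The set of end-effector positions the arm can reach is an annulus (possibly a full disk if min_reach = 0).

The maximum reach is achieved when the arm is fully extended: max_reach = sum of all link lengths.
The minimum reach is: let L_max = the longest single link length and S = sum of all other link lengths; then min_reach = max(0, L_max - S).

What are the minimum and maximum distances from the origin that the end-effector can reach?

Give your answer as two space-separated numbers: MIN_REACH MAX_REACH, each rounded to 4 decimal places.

Link lengths: [2.6, 5.2, 7.1]
max_reach = 2.6 + 5.2 + 7.1 = 14.9
L_max = max([2.6, 5.2, 7.1]) = 7.1
S (sum of others) = 14.9 - 7.1 = 7.8
min_reach = max(0, 7.1 - 7.8) = max(0, -0.7) = 0

Answer: 0.0000 14.9000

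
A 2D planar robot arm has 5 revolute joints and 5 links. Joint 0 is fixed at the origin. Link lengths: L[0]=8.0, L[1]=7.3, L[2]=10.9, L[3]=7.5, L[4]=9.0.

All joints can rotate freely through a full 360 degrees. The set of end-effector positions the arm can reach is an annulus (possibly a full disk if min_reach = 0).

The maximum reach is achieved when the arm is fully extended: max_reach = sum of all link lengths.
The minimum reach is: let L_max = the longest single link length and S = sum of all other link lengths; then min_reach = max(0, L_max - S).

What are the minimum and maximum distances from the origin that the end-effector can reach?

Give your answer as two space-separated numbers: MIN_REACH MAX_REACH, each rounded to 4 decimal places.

Link lengths: [8.0, 7.3, 10.9, 7.5, 9.0]
max_reach = 8 + 7.3 + 10.9 + 7.5 + 9 = 42.7
L_max = max([8.0, 7.3, 10.9, 7.5, 9.0]) = 10.9
S (sum of others) = 42.7 - 10.9 = 31.8
min_reach = max(0, 10.9 - 31.8) = max(0, -20.9) = 0

Answer: 0.0000 42.7000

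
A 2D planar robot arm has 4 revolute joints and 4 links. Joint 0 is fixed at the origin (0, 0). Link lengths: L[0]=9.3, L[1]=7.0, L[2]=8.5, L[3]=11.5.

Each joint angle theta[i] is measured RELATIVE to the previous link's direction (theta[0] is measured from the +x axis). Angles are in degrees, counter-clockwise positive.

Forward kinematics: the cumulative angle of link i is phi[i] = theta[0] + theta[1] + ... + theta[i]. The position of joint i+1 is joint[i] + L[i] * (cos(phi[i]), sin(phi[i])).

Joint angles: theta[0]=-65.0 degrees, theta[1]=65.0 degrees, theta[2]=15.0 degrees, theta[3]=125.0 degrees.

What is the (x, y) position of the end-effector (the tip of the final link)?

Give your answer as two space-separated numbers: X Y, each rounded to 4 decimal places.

Answer: 10.3312 1.1634

Derivation:
joint[0] = (0.0000, 0.0000)  (base)
link 0: phi[0] = -65 = -65 deg
  cos(-65 deg) = 0.4226, sin(-65 deg) = -0.9063
  joint[1] = (0.0000, 0.0000) + 9.3 * (0.4226, -0.9063) = (0.0000 + 3.9303, 0.0000 + -8.4287) = (3.9303, -8.4287)
link 1: phi[1] = -65 + 65 = 0 deg
  cos(0 deg) = 1.0000, sin(0 deg) = 0.0000
  joint[2] = (3.9303, -8.4287) + 7 * (1.0000, 0.0000) = (3.9303 + 7.0000, -8.4287 + 0.0000) = (10.9303, -8.4287)
link 2: phi[2] = -65 + 65 + 15 = 15 deg
  cos(15 deg) = 0.9659, sin(15 deg) = 0.2588
  joint[3] = (10.9303, -8.4287) + 8.5 * (0.9659, 0.2588) = (10.9303 + 8.2104, -8.4287 + 2.2000) = (19.1407, -6.2287)
link 3: phi[3] = -65 + 65 + 15 + 125 = 140 deg
  cos(140 deg) = -0.7660, sin(140 deg) = 0.6428
  joint[4] = (19.1407, -6.2287) + 11.5 * (-0.7660, 0.6428) = (19.1407 + -8.8095, -6.2287 + 7.3921) = (10.3312, 1.1634)
End effector: (10.3312, 1.1634)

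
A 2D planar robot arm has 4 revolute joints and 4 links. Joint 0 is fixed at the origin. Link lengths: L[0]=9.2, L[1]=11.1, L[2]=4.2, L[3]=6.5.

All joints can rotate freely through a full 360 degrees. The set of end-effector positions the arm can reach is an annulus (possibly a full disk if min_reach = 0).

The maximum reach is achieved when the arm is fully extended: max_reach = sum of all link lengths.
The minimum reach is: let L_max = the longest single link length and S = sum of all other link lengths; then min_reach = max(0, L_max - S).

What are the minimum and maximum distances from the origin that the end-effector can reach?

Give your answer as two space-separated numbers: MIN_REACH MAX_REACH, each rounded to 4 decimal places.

Link lengths: [9.2, 11.1, 4.2, 6.5]
max_reach = 9.2 + 11.1 + 4.2 + 6.5 = 31
L_max = max([9.2, 11.1, 4.2, 6.5]) = 11.1
S (sum of others) = 31 - 11.1 = 19.9
min_reach = max(0, 11.1 - 19.9) = max(0, -8.8) = 0

Answer: 0.0000 31.0000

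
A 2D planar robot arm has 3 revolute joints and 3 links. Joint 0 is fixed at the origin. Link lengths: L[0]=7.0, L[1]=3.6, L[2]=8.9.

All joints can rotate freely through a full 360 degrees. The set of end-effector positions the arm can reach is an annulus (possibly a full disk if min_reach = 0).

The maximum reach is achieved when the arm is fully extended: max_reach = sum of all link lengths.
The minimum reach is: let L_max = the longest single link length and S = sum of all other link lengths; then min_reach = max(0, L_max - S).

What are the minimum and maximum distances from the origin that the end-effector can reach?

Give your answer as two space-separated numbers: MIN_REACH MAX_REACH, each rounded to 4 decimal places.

Link lengths: [7.0, 3.6, 8.9]
max_reach = 7 + 3.6 + 8.9 = 19.5
L_max = max([7.0, 3.6, 8.9]) = 8.9
S (sum of others) = 19.5 - 8.9 = 10.6
min_reach = max(0, 8.9 - 10.6) = max(0, -1.7) = 0

Answer: 0.0000 19.5000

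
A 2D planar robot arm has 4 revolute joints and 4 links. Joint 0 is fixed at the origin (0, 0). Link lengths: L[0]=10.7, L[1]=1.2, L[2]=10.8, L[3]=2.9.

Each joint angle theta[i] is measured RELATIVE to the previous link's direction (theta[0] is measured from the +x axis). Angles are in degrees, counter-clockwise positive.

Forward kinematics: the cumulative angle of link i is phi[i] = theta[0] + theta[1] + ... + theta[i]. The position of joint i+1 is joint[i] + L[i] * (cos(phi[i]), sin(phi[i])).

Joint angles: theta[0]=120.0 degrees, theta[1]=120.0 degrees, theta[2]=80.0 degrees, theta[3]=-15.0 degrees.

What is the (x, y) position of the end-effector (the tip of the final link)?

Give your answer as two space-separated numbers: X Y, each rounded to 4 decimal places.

joint[0] = (0.0000, 0.0000)  (base)
link 0: phi[0] = 120 = 120 deg
  cos(120 deg) = -0.5000, sin(120 deg) = 0.8660
  joint[1] = (0.0000, 0.0000) + 10.7 * (-0.5000, 0.8660) = (0.0000 + -5.3500, 0.0000 + 9.2665) = (-5.3500, 9.2665)
link 1: phi[1] = 120 + 120 = 240 deg
  cos(240 deg) = -0.5000, sin(240 deg) = -0.8660
  joint[2] = (-5.3500, 9.2665) + 1.2 * (-0.5000, -0.8660) = (-5.3500 + -0.6000, 9.2665 + -1.0392) = (-5.9500, 8.2272)
link 2: phi[2] = 120 + 120 + 80 = 320 deg
  cos(320 deg) = 0.7660, sin(320 deg) = -0.6428
  joint[3] = (-5.9500, 8.2272) + 10.8 * (0.7660, -0.6428) = (-5.9500 + 8.2733, 8.2272 + -6.9421) = (2.3233, 1.2851)
link 3: phi[3] = 120 + 120 + 80 + -15 = 305 deg
  cos(305 deg) = 0.5736, sin(305 deg) = -0.8192
  joint[4] = (2.3233, 1.2851) + 2.9 * (0.5736, -0.8192) = (2.3233 + 1.6634, 1.2851 + -2.3755) = (3.9867, -1.0904)
End effector: (3.9867, -1.0904)

Answer: 3.9867 -1.0904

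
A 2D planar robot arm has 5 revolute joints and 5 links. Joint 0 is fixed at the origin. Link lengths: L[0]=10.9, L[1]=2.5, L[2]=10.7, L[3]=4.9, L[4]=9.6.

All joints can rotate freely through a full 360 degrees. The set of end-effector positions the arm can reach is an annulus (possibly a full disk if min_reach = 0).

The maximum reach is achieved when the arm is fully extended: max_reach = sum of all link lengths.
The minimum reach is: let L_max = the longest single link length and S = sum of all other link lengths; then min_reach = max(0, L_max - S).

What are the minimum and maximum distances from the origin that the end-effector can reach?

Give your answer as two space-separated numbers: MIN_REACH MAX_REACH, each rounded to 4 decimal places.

Link lengths: [10.9, 2.5, 10.7, 4.9, 9.6]
max_reach = 10.9 + 2.5 + 10.7 + 4.9 + 9.6 = 38.6
L_max = max([10.9, 2.5, 10.7, 4.9, 9.6]) = 10.9
S (sum of others) = 38.6 - 10.9 = 27.7
min_reach = max(0, 10.9 - 27.7) = max(0, -16.8) = 0

Answer: 0.0000 38.6000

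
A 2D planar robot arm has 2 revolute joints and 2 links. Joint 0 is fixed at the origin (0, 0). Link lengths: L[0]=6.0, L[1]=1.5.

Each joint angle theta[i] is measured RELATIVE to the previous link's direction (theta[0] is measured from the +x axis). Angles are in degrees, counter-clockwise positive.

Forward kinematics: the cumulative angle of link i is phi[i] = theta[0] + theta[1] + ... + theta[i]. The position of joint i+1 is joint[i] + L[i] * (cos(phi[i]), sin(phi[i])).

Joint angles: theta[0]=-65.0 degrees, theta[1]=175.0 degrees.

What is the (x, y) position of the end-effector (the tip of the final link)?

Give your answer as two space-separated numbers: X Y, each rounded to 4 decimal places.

Answer: 2.0227 -4.0283

Derivation:
joint[0] = (0.0000, 0.0000)  (base)
link 0: phi[0] = -65 = -65 deg
  cos(-65 deg) = 0.4226, sin(-65 deg) = -0.9063
  joint[1] = (0.0000, 0.0000) + 6 * (0.4226, -0.9063) = (0.0000 + 2.5357, 0.0000 + -5.4378) = (2.5357, -5.4378)
link 1: phi[1] = -65 + 175 = 110 deg
  cos(110 deg) = -0.3420, sin(110 deg) = 0.9397
  joint[2] = (2.5357, -5.4378) + 1.5 * (-0.3420, 0.9397) = (2.5357 + -0.5130, -5.4378 + 1.4095) = (2.0227, -4.0283)
End effector: (2.0227, -4.0283)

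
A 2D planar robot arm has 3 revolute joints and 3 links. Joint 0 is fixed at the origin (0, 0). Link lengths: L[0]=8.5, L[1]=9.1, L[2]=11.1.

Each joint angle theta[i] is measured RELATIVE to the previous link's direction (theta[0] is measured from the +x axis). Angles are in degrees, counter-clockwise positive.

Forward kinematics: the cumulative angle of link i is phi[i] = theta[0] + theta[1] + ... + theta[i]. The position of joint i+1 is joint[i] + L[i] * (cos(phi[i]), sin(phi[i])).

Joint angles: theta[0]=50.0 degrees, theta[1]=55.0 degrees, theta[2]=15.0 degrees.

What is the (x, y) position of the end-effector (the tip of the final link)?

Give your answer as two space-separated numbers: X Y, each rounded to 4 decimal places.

Answer: -2.4416 24.9142

Derivation:
joint[0] = (0.0000, 0.0000)  (base)
link 0: phi[0] = 50 = 50 deg
  cos(50 deg) = 0.6428, sin(50 deg) = 0.7660
  joint[1] = (0.0000, 0.0000) + 8.5 * (0.6428, 0.7660) = (0.0000 + 5.4637, 0.0000 + 6.5114) = (5.4637, 6.5114)
link 1: phi[1] = 50 + 55 = 105 deg
  cos(105 deg) = -0.2588, sin(105 deg) = 0.9659
  joint[2] = (5.4637, 6.5114) + 9.1 * (-0.2588, 0.9659) = (5.4637 + -2.3553, 6.5114 + 8.7899) = (3.1084, 15.3013)
link 2: phi[2] = 50 + 55 + 15 = 120 deg
  cos(120 deg) = -0.5000, sin(120 deg) = 0.8660
  joint[3] = (3.1084, 15.3013) + 11.1 * (-0.5000, 0.8660) = (3.1084 + -5.5500, 15.3013 + 9.6129) = (-2.4416, 24.9142)
End effector: (-2.4416, 24.9142)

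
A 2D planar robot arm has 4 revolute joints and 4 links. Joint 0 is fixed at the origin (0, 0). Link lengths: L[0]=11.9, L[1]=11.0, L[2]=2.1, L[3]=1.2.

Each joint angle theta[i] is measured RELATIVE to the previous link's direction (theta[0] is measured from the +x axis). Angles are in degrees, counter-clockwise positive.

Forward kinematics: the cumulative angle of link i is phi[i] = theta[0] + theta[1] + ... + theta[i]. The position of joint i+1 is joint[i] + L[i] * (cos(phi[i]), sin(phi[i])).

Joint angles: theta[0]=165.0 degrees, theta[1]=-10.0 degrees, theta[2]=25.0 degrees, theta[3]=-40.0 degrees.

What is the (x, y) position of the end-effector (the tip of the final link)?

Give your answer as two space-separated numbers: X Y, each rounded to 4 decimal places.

Answer: -24.4832 8.5001

Derivation:
joint[0] = (0.0000, 0.0000)  (base)
link 0: phi[0] = 165 = 165 deg
  cos(165 deg) = -0.9659, sin(165 deg) = 0.2588
  joint[1] = (0.0000, 0.0000) + 11.9 * (-0.9659, 0.2588) = (0.0000 + -11.4945, 0.0000 + 3.0799) = (-11.4945, 3.0799)
link 1: phi[1] = 165 + -10 = 155 deg
  cos(155 deg) = -0.9063, sin(155 deg) = 0.4226
  joint[2] = (-11.4945, 3.0799) + 11 * (-0.9063, 0.4226) = (-11.4945 + -9.9694, 3.0799 + 4.6488) = (-21.4639, 7.7287)
link 2: phi[2] = 165 + -10 + 25 = 180 deg
  cos(180 deg) = -1.0000, sin(180 deg) = 0.0000
  joint[3] = (-21.4639, 7.7287) + 2.1 * (-1.0000, 0.0000) = (-21.4639 + -2.1000, 7.7287 + 0.0000) = (-23.5639, 7.7287)
link 3: phi[3] = 165 + -10 + 25 + -40 = 140 deg
  cos(140 deg) = -0.7660, sin(140 deg) = 0.6428
  joint[4] = (-23.5639, 7.7287) + 1.2 * (-0.7660, 0.6428) = (-23.5639 + -0.9193, 7.7287 + 0.7713) = (-24.4832, 8.5001)
End effector: (-24.4832, 8.5001)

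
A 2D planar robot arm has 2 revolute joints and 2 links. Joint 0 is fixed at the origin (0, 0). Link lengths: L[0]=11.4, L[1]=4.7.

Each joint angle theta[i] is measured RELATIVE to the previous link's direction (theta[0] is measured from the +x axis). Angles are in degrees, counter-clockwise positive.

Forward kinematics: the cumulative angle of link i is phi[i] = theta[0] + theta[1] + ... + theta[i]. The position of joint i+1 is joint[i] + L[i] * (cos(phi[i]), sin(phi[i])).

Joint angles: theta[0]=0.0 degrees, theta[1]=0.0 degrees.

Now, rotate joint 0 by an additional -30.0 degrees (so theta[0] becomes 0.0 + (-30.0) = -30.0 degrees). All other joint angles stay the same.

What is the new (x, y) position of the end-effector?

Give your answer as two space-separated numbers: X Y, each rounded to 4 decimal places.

Answer: 13.9430 -8.0500

Derivation:
joint[0] = (0.0000, 0.0000)  (base)
link 0: phi[0] = -30 = -30 deg
  cos(-30 deg) = 0.8660, sin(-30 deg) = -0.5000
  joint[1] = (0.0000, 0.0000) + 11.4 * (0.8660, -0.5000) = (0.0000 + 9.8727, 0.0000 + -5.7000) = (9.8727, -5.7000)
link 1: phi[1] = -30 + 0 = -30 deg
  cos(-30 deg) = 0.8660, sin(-30 deg) = -0.5000
  joint[2] = (9.8727, -5.7000) + 4.7 * (0.8660, -0.5000) = (9.8727 + 4.0703, -5.7000 + -2.3500) = (13.9430, -8.0500)
End effector: (13.9430, -8.0500)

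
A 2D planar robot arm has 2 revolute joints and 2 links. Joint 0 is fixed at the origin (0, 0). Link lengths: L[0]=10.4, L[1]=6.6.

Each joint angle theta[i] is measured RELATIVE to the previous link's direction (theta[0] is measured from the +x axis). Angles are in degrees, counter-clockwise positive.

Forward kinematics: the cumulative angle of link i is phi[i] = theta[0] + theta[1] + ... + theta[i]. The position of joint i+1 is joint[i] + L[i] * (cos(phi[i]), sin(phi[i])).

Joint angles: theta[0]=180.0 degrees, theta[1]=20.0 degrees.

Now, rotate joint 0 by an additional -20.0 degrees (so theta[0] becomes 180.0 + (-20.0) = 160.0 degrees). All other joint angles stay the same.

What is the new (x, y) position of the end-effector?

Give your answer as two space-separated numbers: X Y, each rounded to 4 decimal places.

Answer: -16.3728 3.5570

Derivation:
joint[0] = (0.0000, 0.0000)  (base)
link 0: phi[0] = 160 = 160 deg
  cos(160 deg) = -0.9397, sin(160 deg) = 0.3420
  joint[1] = (0.0000, 0.0000) + 10.4 * (-0.9397, 0.3420) = (0.0000 + -9.7728, 0.0000 + 3.5570) = (-9.7728, 3.5570)
link 1: phi[1] = 160 + 20 = 180 deg
  cos(180 deg) = -1.0000, sin(180 deg) = 0.0000
  joint[2] = (-9.7728, 3.5570) + 6.6 * (-1.0000, 0.0000) = (-9.7728 + -6.6000, 3.5570 + 0.0000) = (-16.3728, 3.5570)
End effector: (-16.3728, 3.5570)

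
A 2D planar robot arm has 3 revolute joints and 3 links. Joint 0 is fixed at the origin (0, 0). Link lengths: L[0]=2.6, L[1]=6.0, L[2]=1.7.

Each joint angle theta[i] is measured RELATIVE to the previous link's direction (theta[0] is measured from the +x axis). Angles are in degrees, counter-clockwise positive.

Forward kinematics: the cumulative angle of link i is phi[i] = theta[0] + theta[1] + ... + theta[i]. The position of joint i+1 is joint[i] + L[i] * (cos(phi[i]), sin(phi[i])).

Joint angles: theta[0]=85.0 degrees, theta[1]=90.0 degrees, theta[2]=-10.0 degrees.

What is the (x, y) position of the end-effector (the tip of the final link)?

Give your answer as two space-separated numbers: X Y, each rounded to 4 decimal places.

joint[0] = (0.0000, 0.0000)  (base)
link 0: phi[0] = 85 = 85 deg
  cos(85 deg) = 0.0872, sin(85 deg) = 0.9962
  joint[1] = (0.0000, 0.0000) + 2.6 * (0.0872, 0.9962) = (0.0000 + 0.2266, 0.0000 + 2.5901) = (0.2266, 2.5901)
link 1: phi[1] = 85 + 90 = 175 deg
  cos(175 deg) = -0.9962, sin(175 deg) = 0.0872
  joint[2] = (0.2266, 2.5901) + 6 * (-0.9962, 0.0872) = (0.2266 + -5.9772, 2.5901 + 0.5229) = (-5.7506, 3.1130)
link 2: phi[2] = 85 + 90 + -10 = 165 deg
  cos(165 deg) = -0.9659, sin(165 deg) = 0.2588
  joint[3] = (-5.7506, 3.1130) + 1.7 * (-0.9659, 0.2588) = (-5.7506 + -1.6421, 3.1130 + 0.4400) = (-7.3926, 3.5530)
End effector: (-7.3926, 3.5530)

Answer: -7.3926 3.5530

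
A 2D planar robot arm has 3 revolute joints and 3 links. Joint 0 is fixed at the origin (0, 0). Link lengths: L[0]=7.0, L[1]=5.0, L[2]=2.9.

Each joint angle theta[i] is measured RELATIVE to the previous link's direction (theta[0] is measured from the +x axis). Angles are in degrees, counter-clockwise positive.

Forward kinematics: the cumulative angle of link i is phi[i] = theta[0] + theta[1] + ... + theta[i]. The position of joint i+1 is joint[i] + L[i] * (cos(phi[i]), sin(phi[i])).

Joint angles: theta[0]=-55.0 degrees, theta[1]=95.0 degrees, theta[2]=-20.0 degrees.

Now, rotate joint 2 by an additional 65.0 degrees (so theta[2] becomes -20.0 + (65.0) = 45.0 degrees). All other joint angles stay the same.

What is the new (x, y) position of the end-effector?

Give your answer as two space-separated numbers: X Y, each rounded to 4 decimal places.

joint[0] = (0.0000, 0.0000)  (base)
link 0: phi[0] = -55 = -55 deg
  cos(-55 deg) = 0.5736, sin(-55 deg) = -0.8192
  joint[1] = (0.0000, 0.0000) + 7 * (0.5736, -0.8192) = (0.0000 + 4.0150, 0.0000 + -5.7341) = (4.0150, -5.7341)
link 1: phi[1] = -55 + 95 = 40 deg
  cos(40 deg) = 0.7660, sin(40 deg) = 0.6428
  joint[2] = (4.0150, -5.7341) + 5 * (0.7660, 0.6428) = (4.0150 + 3.8302, -5.7341 + 3.2139) = (7.8453, -2.5201)
link 2: phi[2] = -55 + 95 + 45 = 85 deg
  cos(85 deg) = 0.0872, sin(85 deg) = 0.9962
  joint[3] = (7.8453, -2.5201) + 2.9 * (0.0872, 0.9962) = (7.8453 + 0.2528, -2.5201 + 2.8890) = (8.0980, 0.3688)
End effector: (8.0980, 0.3688)

Answer: 8.0980 0.3688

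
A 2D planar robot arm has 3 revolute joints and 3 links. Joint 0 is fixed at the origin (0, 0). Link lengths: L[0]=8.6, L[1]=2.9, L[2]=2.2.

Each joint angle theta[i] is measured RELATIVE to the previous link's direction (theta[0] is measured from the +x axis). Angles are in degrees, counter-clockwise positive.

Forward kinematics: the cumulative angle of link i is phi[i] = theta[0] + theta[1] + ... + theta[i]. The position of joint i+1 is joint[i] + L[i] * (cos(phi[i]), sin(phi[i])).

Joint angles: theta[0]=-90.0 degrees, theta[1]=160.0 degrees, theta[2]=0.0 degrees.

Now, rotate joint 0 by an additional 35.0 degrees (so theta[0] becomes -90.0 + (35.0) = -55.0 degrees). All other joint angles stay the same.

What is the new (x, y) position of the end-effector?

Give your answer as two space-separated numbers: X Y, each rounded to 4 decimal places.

joint[0] = (0.0000, 0.0000)  (base)
link 0: phi[0] = -55 = -55 deg
  cos(-55 deg) = 0.5736, sin(-55 deg) = -0.8192
  joint[1] = (0.0000, 0.0000) + 8.6 * (0.5736, -0.8192) = (0.0000 + 4.9328, 0.0000 + -7.0447) = (4.9328, -7.0447)
link 1: phi[1] = -55 + 160 = 105 deg
  cos(105 deg) = -0.2588, sin(105 deg) = 0.9659
  joint[2] = (4.9328, -7.0447) + 2.9 * (-0.2588, 0.9659) = (4.9328 + -0.7506, -7.0447 + 2.8012) = (4.1822, -4.2435)
link 2: phi[2] = -55 + 160 + 0 = 105 deg
  cos(105 deg) = -0.2588, sin(105 deg) = 0.9659
  joint[3] = (4.1822, -4.2435) + 2.2 * (-0.2588, 0.9659) = (4.1822 + -0.5694, -4.2435 + 2.1250) = (3.6128, -2.1185)
End effector: (3.6128, -2.1185)

Answer: 3.6128 -2.1185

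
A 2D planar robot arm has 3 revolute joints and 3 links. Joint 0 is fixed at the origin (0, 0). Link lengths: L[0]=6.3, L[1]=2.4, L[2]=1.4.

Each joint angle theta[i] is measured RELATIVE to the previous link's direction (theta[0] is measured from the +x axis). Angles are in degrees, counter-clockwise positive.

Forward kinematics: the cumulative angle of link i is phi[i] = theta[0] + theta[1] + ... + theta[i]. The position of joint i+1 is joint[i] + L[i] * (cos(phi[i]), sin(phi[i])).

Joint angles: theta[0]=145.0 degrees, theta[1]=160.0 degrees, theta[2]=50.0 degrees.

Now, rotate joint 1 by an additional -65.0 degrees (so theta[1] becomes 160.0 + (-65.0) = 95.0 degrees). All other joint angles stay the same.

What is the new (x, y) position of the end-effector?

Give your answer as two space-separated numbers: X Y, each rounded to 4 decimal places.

Answer: -5.8818 0.2195

Derivation:
joint[0] = (0.0000, 0.0000)  (base)
link 0: phi[0] = 145 = 145 deg
  cos(145 deg) = -0.8192, sin(145 deg) = 0.5736
  joint[1] = (0.0000, 0.0000) + 6.3 * (-0.8192, 0.5736) = (0.0000 + -5.1607, 0.0000 + 3.6135) = (-5.1607, 3.6135)
link 1: phi[1] = 145 + 95 = 240 deg
  cos(240 deg) = -0.5000, sin(240 deg) = -0.8660
  joint[2] = (-5.1607, 3.6135) + 2.4 * (-0.5000, -0.8660) = (-5.1607 + -1.2000, 3.6135 + -2.0785) = (-6.3607, 1.5351)
link 2: phi[2] = 145 + 95 + 50 = 290 deg
  cos(290 deg) = 0.3420, sin(290 deg) = -0.9397
  joint[3] = (-6.3607, 1.5351) + 1.4 * (0.3420, -0.9397) = (-6.3607 + 0.4788, 1.5351 + -1.3156) = (-5.8818, 0.2195)
End effector: (-5.8818, 0.2195)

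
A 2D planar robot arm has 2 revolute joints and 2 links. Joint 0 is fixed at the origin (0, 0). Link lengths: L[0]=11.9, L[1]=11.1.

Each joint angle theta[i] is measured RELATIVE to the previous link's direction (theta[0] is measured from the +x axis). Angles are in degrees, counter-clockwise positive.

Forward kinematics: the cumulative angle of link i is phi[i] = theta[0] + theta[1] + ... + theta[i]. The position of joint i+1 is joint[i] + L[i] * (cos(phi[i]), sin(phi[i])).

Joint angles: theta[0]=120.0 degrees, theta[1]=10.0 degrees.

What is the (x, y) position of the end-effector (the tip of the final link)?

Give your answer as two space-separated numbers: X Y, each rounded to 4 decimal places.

Answer: -13.0849 18.8088

Derivation:
joint[0] = (0.0000, 0.0000)  (base)
link 0: phi[0] = 120 = 120 deg
  cos(120 deg) = -0.5000, sin(120 deg) = 0.8660
  joint[1] = (0.0000, 0.0000) + 11.9 * (-0.5000, 0.8660) = (0.0000 + -5.9500, 0.0000 + 10.3057) = (-5.9500, 10.3057)
link 1: phi[1] = 120 + 10 = 130 deg
  cos(130 deg) = -0.6428, sin(130 deg) = 0.7660
  joint[2] = (-5.9500, 10.3057) + 11.1 * (-0.6428, 0.7660) = (-5.9500 + -7.1349, 10.3057 + 8.5031) = (-13.0849, 18.8088)
End effector: (-13.0849, 18.8088)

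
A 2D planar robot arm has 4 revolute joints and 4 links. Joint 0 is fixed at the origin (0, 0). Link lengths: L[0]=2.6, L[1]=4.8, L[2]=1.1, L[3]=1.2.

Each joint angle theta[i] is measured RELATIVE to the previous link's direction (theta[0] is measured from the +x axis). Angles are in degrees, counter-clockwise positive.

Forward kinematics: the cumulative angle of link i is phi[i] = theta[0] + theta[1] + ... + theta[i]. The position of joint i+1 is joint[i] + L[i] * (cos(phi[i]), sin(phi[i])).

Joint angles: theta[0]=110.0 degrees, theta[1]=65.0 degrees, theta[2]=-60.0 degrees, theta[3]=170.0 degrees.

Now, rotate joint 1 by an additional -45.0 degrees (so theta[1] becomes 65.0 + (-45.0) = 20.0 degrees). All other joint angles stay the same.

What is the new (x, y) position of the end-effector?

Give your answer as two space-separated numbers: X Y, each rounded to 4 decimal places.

joint[0] = (0.0000, 0.0000)  (base)
link 0: phi[0] = 110 = 110 deg
  cos(110 deg) = -0.3420, sin(110 deg) = 0.9397
  joint[1] = (0.0000, 0.0000) + 2.6 * (-0.3420, 0.9397) = (0.0000 + -0.8893, 0.0000 + 2.4432) = (-0.8893, 2.4432)
link 1: phi[1] = 110 + 20 = 130 deg
  cos(130 deg) = -0.6428, sin(130 deg) = 0.7660
  joint[2] = (-0.8893, 2.4432) + 4.8 * (-0.6428, 0.7660) = (-0.8893 + -3.0854, 2.4432 + 3.6770) = (-3.9746, 6.1202)
link 2: phi[2] = 110 + 20 + -60 = 70 deg
  cos(70 deg) = 0.3420, sin(70 deg) = 0.9397
  joint[3] = (-3.9746, 6.1202) + 1.1 * (0.3420, 0.9397) = (-3.9746 + 0.3762, 6.1202 + 1.0337) = (-3.5984, 7.1539)
link 3: phi[3] = 110 + 20 + -60 + 170 = 240 deg
  cos(240 deg) = -0.5000, sin(240 deg) = -0.8660
  joint[4] = (-3.5984, 7.1539) + 1.2 * (-0.5000, -0.8660) = (-3.5984 + -0.6000, 7.1539 + -1.0392) = (-4.1984, 6.1146)
End effector: (-4.1984, 6.1146)

Answer: -4.1984 6.1146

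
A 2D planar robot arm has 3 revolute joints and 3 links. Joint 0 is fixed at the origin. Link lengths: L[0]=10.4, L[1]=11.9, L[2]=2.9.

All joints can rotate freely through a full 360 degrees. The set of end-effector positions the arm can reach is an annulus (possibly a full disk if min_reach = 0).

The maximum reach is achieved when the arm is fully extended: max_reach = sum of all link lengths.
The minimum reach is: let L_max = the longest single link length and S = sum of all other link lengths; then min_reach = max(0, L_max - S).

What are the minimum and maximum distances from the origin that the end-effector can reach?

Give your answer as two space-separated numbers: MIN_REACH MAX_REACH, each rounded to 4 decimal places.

Link lengths: [10.4, 11.9, 2.9]
max_reach = 10.4 + 11.9 + 2.9 = 25.2
L_max = max([10.4, 11.9, 2.9]) = 11.9
S (sum of others) = 25.2 - 11.9 = 13.3
min_reach = max(0, 11.9 - 13.3) = max(0, -1.4) = 0

Answer: 0.0000 25.2000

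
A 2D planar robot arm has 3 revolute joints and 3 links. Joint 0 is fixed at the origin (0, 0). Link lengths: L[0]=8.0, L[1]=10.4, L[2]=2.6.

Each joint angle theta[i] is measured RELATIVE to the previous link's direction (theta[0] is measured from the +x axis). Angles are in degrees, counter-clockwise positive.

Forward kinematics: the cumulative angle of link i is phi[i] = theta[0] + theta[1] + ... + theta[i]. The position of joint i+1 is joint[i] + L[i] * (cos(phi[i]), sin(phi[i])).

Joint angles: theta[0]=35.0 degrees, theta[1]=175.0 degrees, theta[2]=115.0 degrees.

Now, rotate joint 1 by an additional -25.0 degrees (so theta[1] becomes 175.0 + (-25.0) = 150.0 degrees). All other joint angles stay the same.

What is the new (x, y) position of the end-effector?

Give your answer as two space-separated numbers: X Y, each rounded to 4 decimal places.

Answer: -2.5072 1.4305

Derivation:
joint[0] = (0.0000, 0.0000)  (base)
link 0: phi[0] = 35 = 35 deg
  cos(35 deg) = 0.8192, sin(35 deg) = 0.5736
  joint[1] = (0.0000, 0.0000) + 8 * (0.8192, 0.5736) = (0.0000 + 6.5532, 0.0000 + 4.5886) = (6.5532, 4.5886)
link 1: phi[1] = 35 + 150 = 185 deg
  cos(185 deg) = -0.9962, sin(185 deg) = -0.0872
  joint[2] = (6.5532, 4.5886) + 10.4 * (-0.9962, -0.0872) = (6.5532 + -10.3604, 4.5886 + -0.9064) = (-3.8072, 3.6822)
link 2: phi[2] = 35 + 150 + 115 = 300 deg
  cos(300 deg) = 0.5000, sin(300 deg) = -0.8660
  joint[3] = (-3.8072, 3.6822) + 2.6 * (0.5000, -0.8660) = (-3.8072 + 1.3000, 3.6822 + -2.2517) = (-2.5072, 1.4305)
End effector: (-2.5072, 1.4305)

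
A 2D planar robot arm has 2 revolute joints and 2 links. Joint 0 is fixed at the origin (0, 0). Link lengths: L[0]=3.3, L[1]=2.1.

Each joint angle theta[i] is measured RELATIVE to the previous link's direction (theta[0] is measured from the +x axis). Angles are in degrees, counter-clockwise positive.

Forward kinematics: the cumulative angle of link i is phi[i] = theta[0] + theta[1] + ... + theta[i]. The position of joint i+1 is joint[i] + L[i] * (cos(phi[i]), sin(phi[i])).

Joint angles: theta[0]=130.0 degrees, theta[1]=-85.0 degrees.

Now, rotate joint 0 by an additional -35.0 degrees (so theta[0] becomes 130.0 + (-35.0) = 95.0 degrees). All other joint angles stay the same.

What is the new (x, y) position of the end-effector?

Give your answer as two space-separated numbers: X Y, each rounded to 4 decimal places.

Answer: 1.7805 3.6521

Derivation:
joint[0] = (0.0000, 0.0000)  (base)
link 0: phi[0] = 95 = 95 deg
  cos(95 deg) = -0.0872, sin(95 deg) = 0.9962
  joint[1] = (0.0000, 0.0000) + 3.3 * (-0.0872, 0.9962) = (0.0000 + -0.2876, 0.0000 + 3.2874) = (-0.2876, 3.2874)
link 1: phi[1] = 95 + -85 = 10 deg
  cos(10 deg) = 0.9848, sin(10 deg) = 0.1736
  joint[2] = (-0.2876, 3.2874) + 2.1 * (0.9848, 0.1736) = (-0.2876 + 2.0681, 3.2874 + 0.3647) = (1.7805, 3.6521)
End effector: (1.7805, 3.6521)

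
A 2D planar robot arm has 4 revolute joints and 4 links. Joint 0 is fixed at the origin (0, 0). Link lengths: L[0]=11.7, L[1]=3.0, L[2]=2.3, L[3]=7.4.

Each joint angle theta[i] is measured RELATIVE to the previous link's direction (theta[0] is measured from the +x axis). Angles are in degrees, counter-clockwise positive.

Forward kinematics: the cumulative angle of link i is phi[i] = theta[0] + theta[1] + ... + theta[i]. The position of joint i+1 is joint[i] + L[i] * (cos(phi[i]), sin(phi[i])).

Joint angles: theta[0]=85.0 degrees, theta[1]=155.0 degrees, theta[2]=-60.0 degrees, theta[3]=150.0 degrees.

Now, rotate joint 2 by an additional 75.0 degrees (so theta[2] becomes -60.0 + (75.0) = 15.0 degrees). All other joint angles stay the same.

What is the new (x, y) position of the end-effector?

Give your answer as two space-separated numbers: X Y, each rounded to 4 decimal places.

Answer: 4.1570 12.0684

Derivation:
joint[0] = (0.0000, 0.0000)  (base)
link 0: phi[0] = 85 = 85 deg
  cos(85 deg) = 0.0872, sin(85 deg) = 0.9962
  joint[1] = (0.0000, 0.0000) + 11.7 * (0.0872, 0.9962) = (0.0000 + 1.0197, 0.0000 + 11.6555) = (1.0197, 11.6555)
link 1: phi[1] = 85 + 155 = 240 deg
  cos(240 deg) = -0.5000, sin(240 deg) = -0.8660
  joint[2] = (1.0197, 11.6555) + 3 * (-0.5000, -0.8660) = (1.0197 + -1.5000, 11.6555 + -2.5981) = (-0.4803, 9.0574)
link 2: phi[2] = 85 + 155 + 15 = 255 deg
  cos(255 deg) = -0.2588, sin(255 deg) = -0.9659
  joint[3] = (-0.4803, 9.0574) + 2.3 * (-0.2588, -0.9659) = (-0.4803 + -0.5953, 9.0574 + -2.2216) = (-1.0756, 6.8358)
link 3: phi[3] = 85 + 155 + 15 + 150 = 405 deg
  cos(405 deg) = 0.7071, sin(405 deg) = 0.7071
  joint[4] = (-1.0756, 6.8358) + 7.4 * (0.7071, 0.7071) = (-1.0756 + 5.2326, 6.8358 + 5.2326) = (4.1570, 12.0684)
End effector: (4.1570, 12.0684)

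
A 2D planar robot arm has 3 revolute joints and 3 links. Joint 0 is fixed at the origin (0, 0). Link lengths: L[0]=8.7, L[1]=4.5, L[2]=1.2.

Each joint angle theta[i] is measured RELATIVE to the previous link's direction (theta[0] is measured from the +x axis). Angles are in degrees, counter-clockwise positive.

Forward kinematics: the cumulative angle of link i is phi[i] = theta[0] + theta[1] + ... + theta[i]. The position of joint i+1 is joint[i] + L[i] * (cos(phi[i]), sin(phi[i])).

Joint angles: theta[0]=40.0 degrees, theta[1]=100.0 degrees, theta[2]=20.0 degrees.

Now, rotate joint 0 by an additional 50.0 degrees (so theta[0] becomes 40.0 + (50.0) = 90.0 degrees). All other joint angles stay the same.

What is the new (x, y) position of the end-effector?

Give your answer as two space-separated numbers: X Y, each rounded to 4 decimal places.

Answer: -5.4709 7.3186

Derivation:
joint[0] = (0.0000, 0.0000)  (base)
link 0: phi[0] = 90 = 90 deg
  cos(90 deg) = 0.0000, sin(90 deg) = 1.0000
  joint[1] = (0.0000, 0.0000) + 8.7 * (0.0000, 1.0000) = (0.0000 + 0.0000, 0.0000 + 8.7000) = (0.0000, 8.7000)
link 1: phi[1] = 90 + 100 = 190 deg
  cos(190 deg) = -0.9848, sin(190 deg) = -0.1736
  joint[2] = (0.0000, 8.7000) + 4.5 * (-0.9848, -0.1736) = (0.0000 + -4.4316, 8.7000 + -0.7814) = (-4.4316, 7.9186)
link 2: phi[2] = 90 + 100 + 20 = 210 deg
  cos(210 deg) = -0.8660, sin(210 deg) = -0.5000
  joint[3] = (-4.4316, 7.9186) + 1.2 * (-0.8660, -0.5000) = (-4.4316 + -1.0392, 7.9186 + -0.6000) = (-5.4709, 7.3186)
End effector: (-5.4709, 7.3186)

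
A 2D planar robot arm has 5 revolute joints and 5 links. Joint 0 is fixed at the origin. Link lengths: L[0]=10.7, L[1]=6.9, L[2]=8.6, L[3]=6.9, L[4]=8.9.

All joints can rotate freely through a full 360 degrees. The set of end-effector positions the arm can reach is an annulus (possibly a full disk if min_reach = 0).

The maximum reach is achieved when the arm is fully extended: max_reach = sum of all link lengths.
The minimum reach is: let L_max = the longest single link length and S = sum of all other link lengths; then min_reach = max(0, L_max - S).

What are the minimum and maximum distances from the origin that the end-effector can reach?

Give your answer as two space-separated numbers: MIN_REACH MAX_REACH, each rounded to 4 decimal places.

Link lengths: [10.7, 6.9, 8.6, 6.9, 8.9]
max_reach = 10.7 + 6.9 + 8.6 + 6.9 + 8.9 = 42
L_max = max([10.7, 6.9, 8.6, 6.9, 8.9]) = 10.7
S (sum of others) = 42 - 10.7 = 31.3
min_reach = max(0, 10.7 - 31.3) = max(0, -20.6) = 0

Answer: 0.0000 42.0000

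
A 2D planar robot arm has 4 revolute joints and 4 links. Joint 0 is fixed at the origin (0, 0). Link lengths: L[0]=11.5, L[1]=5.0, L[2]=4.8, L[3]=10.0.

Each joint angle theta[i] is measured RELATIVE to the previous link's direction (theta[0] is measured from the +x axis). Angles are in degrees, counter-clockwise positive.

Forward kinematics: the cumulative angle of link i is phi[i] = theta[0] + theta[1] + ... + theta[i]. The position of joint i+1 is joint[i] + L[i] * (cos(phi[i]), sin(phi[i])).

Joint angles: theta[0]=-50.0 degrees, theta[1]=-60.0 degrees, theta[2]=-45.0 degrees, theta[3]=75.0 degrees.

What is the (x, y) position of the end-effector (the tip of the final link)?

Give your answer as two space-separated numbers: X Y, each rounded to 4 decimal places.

Answer: 3.0682 -25.3846

Derivation:
joint[0] = (0.0000, 0.0000)  (base)
link 0: phi[0] = -50 = -50 deg
  cos(-50 deg) = 0.6428, sin(-50 deg) = -0.7660
  joint[1] = (0.0000, 0.0000) + 11.5 * (0.6428, -0.7660) = (0.0000 + 7.3921, 0.0000 + -8.8095) = (7.3921, -8.8095)
link 1: phi[1] = -50 + -60 = -110 deg
  cos(-110 deg) = -0.3420, sin(-110 deg) = -0.9397
  joint[2] = (7.3921, -8.8095) + 5 * (-0.3420, -0.9397) = (7.3921 + -1.7101, -8.8095 + -4.6985) = (5.6820, -13.5080)
link 2: phi[2] = -50 + -60 + -45 = -155 deg
  cos(-155 deg) = -0.9063, sin(-155 deg) = -0.4226
  joint[3] = (5.6820, -13.5080) + 4.8 * (-0.9063, -0.4226) = (5.6820 + -4.3503, -13.5080 + -2.0286) = (1.3317, -15.5365)
link 3: phi[3] = -50 + -60 + -45 + 75 = -80 deg
  cos(-80 deg) = 0.1736, sin(-80 deg) = -0.9848
  joint[4] = (1.3317, -15.5365) + 10 * (0.1736, -0.9848) = (1.3317 + 1.7365, -15.5365 + -9.8481) = (3.0682, -25.3846)
End effector: (3.0682, -25.3846)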